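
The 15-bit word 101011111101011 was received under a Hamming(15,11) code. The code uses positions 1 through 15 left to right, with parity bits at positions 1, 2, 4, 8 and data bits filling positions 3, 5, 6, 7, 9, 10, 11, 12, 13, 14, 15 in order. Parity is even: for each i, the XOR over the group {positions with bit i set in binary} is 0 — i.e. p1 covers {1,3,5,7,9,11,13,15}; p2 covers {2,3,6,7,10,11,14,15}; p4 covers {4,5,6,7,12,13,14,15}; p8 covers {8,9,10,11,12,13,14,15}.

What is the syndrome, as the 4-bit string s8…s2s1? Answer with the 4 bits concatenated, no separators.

s1 (pos 1,3,5,7,9,11,13,15): 1⊕1⊕1⊕1⊕1⊕0⊕0⊕1 = 0
s2 (pos 2,3,6,7,10,11,14,15): 0⊕1⊕1⊕1⊕1⊕0⊕1⊕1 = 0
s4 (pos 4,5,6,7,12,13,14,15): 0⊕1⊕1⊕1⊕1⊕0⊕1⊕1 = 0
s8 (pos 8,9,10,11,12,13,14,15): 1⊕1⊕1⊕0⊕1⊕0⊕1⊕1 = 0
Syndrome s8…s1 = 0000 → no error.

0000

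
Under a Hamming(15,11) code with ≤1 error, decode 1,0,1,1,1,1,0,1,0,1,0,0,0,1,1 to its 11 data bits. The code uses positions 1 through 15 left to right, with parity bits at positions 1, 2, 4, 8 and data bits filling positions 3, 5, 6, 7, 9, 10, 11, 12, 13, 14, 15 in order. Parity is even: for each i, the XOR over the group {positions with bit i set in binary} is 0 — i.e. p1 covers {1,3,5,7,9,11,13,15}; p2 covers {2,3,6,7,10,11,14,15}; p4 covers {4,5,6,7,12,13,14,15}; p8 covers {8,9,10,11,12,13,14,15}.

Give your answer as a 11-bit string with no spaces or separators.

11000100011

s1 (pos 1,3,5,7,9,11,13,15): 1⊕1⊕1⊕0⊕0⊕0⊕0⊕1 = 0
s2 (pos 2,3,6,7,10,11,14,15): 0⊕1⊕1⊕0⊕1⊕0⊕1⊕1 = 1
s4 (pos 4,5,6,7,12,13,14,15): 1⊕1⊕1⊕0⊕0⊕0⊕1⊕1 = 1
s8 (pos 8,9,10,11,12,13,14,15): 1⊕0⊕1⊕0⊕0⊕0⊕1⊕1 = 0
Syndrome s8…s1 = 0110 → error at position 6.
Flip position 6: 101111010100011 → 101110010100011
Read data bits from positions 3,5,6,7,9,10,11,12,13,14,15: 11000100011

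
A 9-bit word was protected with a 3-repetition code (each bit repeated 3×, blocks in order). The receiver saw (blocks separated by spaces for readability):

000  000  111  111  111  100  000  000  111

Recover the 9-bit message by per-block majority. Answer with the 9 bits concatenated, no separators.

Block 1 (000): 0 ones → 0
Block 2 (000): 0 ones → 0
Block 3 (111): 3 ones → 1
Block 4 (111): 3 ones → 1
Block 5 (111): 3 ones → 1
Block 6 (100): 1 one → 0
Block 7 (000): 0 ones → 0
Block 8 (000): 0 ones → 0
Block 9 (111): 3 ones → 1

001110001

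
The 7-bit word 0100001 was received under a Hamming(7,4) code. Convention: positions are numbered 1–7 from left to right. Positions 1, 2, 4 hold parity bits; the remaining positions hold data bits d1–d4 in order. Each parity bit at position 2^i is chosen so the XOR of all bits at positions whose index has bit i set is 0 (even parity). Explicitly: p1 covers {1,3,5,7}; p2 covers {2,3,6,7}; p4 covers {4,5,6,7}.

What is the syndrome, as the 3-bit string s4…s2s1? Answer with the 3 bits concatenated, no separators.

s1 (pos 1,3,5,7): 0⊕0⊕0⊕1 = 1
s2 (pos 2,3,6,7): 1⊕0⊕0⊕1 = 0
s4 (pos 4,5,6,7): 0⊕0⊕0⊕1 = 1
Syndrome s4…s1 = 101 → error at position 5.

101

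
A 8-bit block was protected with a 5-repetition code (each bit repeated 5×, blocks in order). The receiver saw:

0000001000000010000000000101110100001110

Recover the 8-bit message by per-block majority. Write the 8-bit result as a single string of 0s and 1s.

00000101

Block 1 (00000): 0 ones → 0
Block 2 (01000): 1 one → 0
Block 3 (00001): 1 one → 0
Block 4 (00000): 0 ones → 0
Block 5 (00000): 0 ones → 0
Block 6 (10111): 4 ones → 1
Block 7 (01000): 1 one → 0
Block 8 (01110): 3 ones → 1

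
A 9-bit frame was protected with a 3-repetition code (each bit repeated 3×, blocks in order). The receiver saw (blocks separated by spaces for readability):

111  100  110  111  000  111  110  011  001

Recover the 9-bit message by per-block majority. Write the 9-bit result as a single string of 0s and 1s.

101101110

Block 1 (111): 3 ones → 1
Block 2 (100): 1 one → 0
Block 3 (110): 2 ones → 1
Block 4 (111): 3 ones → 1
Block 5 (000): 0 ones → 0
Block 6 (111): 3 ones → 1
Block 7 (110): 2 ones → 1
Block 8 (011): 2 ones → 1
Block 9 (001): 1 one → 0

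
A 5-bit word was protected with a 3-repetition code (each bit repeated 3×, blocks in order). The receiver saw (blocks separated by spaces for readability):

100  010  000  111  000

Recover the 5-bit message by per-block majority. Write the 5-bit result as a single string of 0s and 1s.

Block 1 (100): 1 one → 0
Block 2 (010): 1 one → 0
Block 3 (000): 0 ones → 0
Block 4 (111): 3 ones → 1
Block 5 (000): 0 ones → 0

00010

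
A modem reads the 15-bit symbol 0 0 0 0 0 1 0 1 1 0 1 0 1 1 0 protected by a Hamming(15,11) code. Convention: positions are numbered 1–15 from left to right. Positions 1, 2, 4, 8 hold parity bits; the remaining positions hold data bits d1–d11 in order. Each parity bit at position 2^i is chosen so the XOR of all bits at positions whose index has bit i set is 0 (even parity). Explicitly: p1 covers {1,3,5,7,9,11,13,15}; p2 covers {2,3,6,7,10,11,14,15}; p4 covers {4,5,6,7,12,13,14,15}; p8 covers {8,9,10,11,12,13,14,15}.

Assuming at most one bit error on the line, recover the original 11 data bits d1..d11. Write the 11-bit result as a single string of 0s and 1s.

s1 (pos 1,3,5,7,9,11,13,15): 0⊕0⊕0⊕0⊕1⊕1⊕1⊕0 = 1
s2 (pos 2,3,6,7,10,11,14,15): 0⊕0⊕1⊕0⊕0⊕1⊕1⊕0 = 1
s4 (pos 4,5,6,7,12,13,14,15): 0⊕0⊕1⊕0⊕0⊕1⊕1⊕0 = 1
s8 (pos 8,9,10,11,12,13,14,15): 1⊕1⊕0⊕1⊕0⊕1⊕1⊕0 = 1
Syndrome s8…s1 = 1111 → error at position 15.
Flip position 15: 000001011010110 → 000001011010111
Read data bits from positions 3,5,6,7,9,10,11,12,13,14,15: 00101010111

00101010111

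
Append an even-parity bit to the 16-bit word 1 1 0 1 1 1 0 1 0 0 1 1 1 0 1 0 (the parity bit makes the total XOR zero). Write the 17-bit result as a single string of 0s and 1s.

11011101001110100

XOR of the 16 data bits: 1⊕1⊕0⊕1⊕1⊕1⊕0⊕1⊕0⊕0⊕1⊕1⊕1⊕0⊕1⊕0 = 0
Parity bit = 0 (so all 17 bits XOR to 0).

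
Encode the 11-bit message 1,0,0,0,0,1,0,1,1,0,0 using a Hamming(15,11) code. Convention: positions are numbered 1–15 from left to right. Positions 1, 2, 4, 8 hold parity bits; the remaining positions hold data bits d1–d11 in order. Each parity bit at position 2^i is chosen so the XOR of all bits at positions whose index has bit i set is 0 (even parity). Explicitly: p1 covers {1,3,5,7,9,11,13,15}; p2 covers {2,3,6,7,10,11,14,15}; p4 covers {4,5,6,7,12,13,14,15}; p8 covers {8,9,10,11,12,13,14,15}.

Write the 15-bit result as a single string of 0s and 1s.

001000010101100

Place data at non-parity positions: p1 p2 1 p4 0 0 0 p8 0 1 0 1 1 0 0
p1 (pos 1,3,5,7,9,11,13,15): XOR of data positions = 1⊕0⊕0⊕0⊕0⊕1⊕0 = 0
p2 (pos 2,3,6,7,10,11,14,15): XOR of data positions = 1⊕0⊕0⊕1⊕0⊕0⊕0 = 0
p4 (pos 4,5,6,7,12,13,14,15): XOR of data positions = 0⊕0⊕0⊕1⊕1⊕0⊕0 = 0
p8 (pos 8,9,10,11,12,13,14,15): XOR of data positions = 0⊕1⊕0⊕1⊕1⊕0⊕0 = 1
Codeword: 001000010101100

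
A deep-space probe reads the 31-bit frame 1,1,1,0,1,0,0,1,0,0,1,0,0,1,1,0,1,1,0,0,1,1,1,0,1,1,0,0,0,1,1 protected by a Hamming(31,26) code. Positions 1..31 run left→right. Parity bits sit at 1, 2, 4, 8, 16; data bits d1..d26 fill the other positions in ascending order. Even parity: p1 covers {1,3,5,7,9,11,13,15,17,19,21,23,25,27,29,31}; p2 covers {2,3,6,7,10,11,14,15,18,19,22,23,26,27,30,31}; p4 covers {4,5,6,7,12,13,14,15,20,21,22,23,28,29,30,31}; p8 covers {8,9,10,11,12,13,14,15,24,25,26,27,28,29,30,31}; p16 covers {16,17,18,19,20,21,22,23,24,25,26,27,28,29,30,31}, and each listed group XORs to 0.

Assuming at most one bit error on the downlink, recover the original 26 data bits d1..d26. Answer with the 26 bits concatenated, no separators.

11000010011100011101100011

s1 (pos 1,3,5,7,9,11,13,15,17,19,21,23,25,27,29,31): 1⊕1⊕1⊕0⊕0⊕1⊕0⊕1⊕1⊕0⊕1⊕1⊕1⊕0⊕0⊕1 = 0
s2 (pos 2,3,6,7,10,11,14,15,18,19,22,23,26,27,30,31): 1⊕1⊕0⊕0⊕0⊕1⊕1⊕1⊕1⊕0⊕1⊕1⊕1⊕0⊕1⊕1 = 1
s4 (pos 4,5,6,7,12,13,14,15,20,21,22,23,28,29,30,31): 0⊕1⊕0⊕0⊕0⊕0⊕1⊕1⊕0⊕1⊕1⊕1⊕0⊕0⊕1⊕1 = 0
s8 (pos 8,9,10,11,12,13,14,15,24,25,26,27,28,29,30,31): 1⊕0⊕0⊕1⊕0⊕0⊕1⊕1⊕0⊕1⊕1⊕0⊕0⊕0⊕1⊕1 = 0
s16 (pos 16,17,18,19,20,21,22,23,24,25,26,27,28,29,30,31): 0⊕1⊕1⊕0⊕0⊕1⊕1⊕1⊕0⊕1⊕1⊕0⊕0⊕0⊕1⊕1 = 1
Syndrome s16…s1 = 10010 → error at position 18.
Flip position 18: 1110100100100110110011101100011 → 1110100100100110100011101100011
Read data bits from positions 3,5,6,7,9,10,11,12,13,14,15,17,18,19,20,21,22,23,24,25,26,27,28,29,30,31: 11000010011100011101100011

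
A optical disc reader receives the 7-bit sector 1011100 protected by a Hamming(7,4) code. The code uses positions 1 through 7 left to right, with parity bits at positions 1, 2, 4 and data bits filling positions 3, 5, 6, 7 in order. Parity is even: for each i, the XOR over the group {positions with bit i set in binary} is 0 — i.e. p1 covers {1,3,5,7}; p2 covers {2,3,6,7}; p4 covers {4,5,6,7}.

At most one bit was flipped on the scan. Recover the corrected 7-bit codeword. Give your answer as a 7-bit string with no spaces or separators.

s1 (pos 1,3,5,7): 1⊕1⊕1⊕0 = 1
s2 (pos 2,3,6,7): 0⊕1⊕0⊕0 = 1
s4 (pos 4,5,6,7): 1⊕1⊕0⊕0 = 0
Syndrome s4…s1 = 011 → error at position 3.
Flip position 3: 1011100 → 1001100

1001100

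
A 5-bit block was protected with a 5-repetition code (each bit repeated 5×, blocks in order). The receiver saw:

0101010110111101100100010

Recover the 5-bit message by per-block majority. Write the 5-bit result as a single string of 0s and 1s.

01110

Block 1 (01010): 2 ones → 0
Block 2 (10110): 3 ones → 1
Block 3 (11110): 4 ones → 1
Block 4 (11001): 3 ones → 1
Block 5 (00010): 1 one → 0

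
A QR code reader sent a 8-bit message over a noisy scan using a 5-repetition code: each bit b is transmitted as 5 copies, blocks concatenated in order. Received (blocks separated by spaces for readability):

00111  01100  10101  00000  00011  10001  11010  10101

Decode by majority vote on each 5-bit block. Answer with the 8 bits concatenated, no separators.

Block 1 (00111): 3 ones → 1
Block 2 (01100): 2 ones → 0
Block 3 (10101): 3 ones → 1
Block 4 (00000): 0 ones → 0
Block 5 (00011): 2 ones → 0
Block 6 (10001): 2 ones → 0
Block 7 (11010): 3 ones → 1
Block 8 (10101): 3 ones → 1

10100011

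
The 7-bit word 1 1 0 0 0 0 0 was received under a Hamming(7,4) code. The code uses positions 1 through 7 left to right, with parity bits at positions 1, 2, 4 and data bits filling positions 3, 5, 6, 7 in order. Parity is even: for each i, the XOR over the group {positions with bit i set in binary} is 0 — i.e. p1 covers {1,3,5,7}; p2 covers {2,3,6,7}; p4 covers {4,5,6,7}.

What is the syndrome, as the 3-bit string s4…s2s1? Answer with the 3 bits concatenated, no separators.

011

s1 (pos 1,3,5,7): 1⊕0⊕0⊕0 = 1
s2 (pos 2,3,6,7): 1⊕0⊕0⊕0 = 1
s4 (pos 4,5,6,7): 0⊕0⊕0⊕0 = 0
Syndrome s4…s1 = 011 → error at position 3.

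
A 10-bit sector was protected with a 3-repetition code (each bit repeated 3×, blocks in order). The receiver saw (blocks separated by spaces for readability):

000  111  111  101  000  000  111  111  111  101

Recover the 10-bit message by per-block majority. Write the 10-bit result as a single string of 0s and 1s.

0111001111

Block 1 (000): 0 ones → 0
Block 2 (111): 3 ones → 1
Block 3 (111): 3 ones → 1
Block 4 (101): 2 ones → 1
Block 5 (000): 0 ones → 0
Block 6 (000): 0 ones → 0
Block 7 (111): 3 ones → 1
Block 8 (111): 3 ones → 1
Block 9 (111): 3 ones → 1
Block 10 (101): 2 ones → 1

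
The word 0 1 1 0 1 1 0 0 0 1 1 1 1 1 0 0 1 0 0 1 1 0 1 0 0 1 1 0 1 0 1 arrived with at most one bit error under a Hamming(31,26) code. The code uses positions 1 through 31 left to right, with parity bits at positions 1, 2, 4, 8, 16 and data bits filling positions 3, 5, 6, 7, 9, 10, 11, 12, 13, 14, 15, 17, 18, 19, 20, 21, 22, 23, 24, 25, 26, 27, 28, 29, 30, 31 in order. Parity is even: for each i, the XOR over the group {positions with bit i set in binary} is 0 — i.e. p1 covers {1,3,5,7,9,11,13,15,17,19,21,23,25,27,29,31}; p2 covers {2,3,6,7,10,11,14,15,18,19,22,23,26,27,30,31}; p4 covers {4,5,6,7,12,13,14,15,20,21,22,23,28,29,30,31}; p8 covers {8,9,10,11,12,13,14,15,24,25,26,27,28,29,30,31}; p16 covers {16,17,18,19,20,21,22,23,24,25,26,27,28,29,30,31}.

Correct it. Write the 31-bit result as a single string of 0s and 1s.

s1 (pos 1,3,5,7,9,11,13,15,17,19,21,23,25,27,29,31): 0⊕1⊕1⊕0⊕0⊕1⊕1⊕0⊕1⊕0⊕1⊕1⊕0⊕1⊕1⊕1 = 0
s2 (pos 2,3,6,7,10,11,14,15,18,19,22,23,26,27,30,31): 1⊕1⊕1⊕0⊕1⊕1⊕1⊕0⊕0⊕0⊕0⊕1⊕1⊕1⊕0⊕1 = 0
s4 (pos 4,5,6,7,12,13,14,15,20,21,22,23,28,29,30,31): 0⊕1⊕1⊕0⊕1⊕1⊕1⊕0⊕1⊕1⊕0⊕1⊕0⊕1⊕0⊕1 = 0
s8 (pos 8,9,10,11,12,13,14,15,24,25,26,27,28,29,30,31): 0⊕0⊕1⊕1⊕1⊕1⊕1⊕0⊕0⊕0⊕1⊕1⊕0⊕1⊕0⊕1 = 1
s16 (pos 16,17,18,19,20,21,22,23,24,25,26,27,28,29,30,31): 0⊕1⊕0⊕0⊕1⊕1⊕0⊕1⊕0⊕0⊕1⊕1⊕0⊕1⊕0⊕1 = 0
Syndrome s16…s1 = 01000 → error at position 8.
Flip position 8: 0110110001111100100110100110101 → 0110110101111100100110100110101

0110110101111100100110100110101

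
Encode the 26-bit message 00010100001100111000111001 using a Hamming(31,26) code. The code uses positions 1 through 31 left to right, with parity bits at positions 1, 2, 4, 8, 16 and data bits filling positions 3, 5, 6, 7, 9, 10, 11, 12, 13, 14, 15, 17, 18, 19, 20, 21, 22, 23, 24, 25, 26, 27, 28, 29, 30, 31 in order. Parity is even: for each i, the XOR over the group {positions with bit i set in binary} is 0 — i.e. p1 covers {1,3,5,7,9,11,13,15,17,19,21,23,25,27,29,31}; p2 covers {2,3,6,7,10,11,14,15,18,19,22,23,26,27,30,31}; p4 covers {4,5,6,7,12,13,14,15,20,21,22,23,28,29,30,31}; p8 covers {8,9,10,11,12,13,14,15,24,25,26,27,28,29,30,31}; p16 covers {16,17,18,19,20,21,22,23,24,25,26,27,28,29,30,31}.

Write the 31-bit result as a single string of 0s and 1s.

Place data at non-parity positions: p1 p2 0 p4 0 0 1 p8 0 1 0 0 0 0 1 p16 1 0 0 1 1 1 0 0 0 1 1 1 0 0 1
p1 (pos 1,3,5,7,9,11,13,15,17,19,21,23,25,27,29,31): XOR of data positions = 0⊕0⊕1⊕0⊕0⊕0⊕1⊕1⊕0⊕1⊕0⊕0⊕1⊕0⊕1 = 0
p2 (pos 2,3,6,7,10,11,14,15,18,19,22,23,26,27,30,31): XOR of data positions = 0⊕0⊕1⊕1⊕0⊕0⊕1⊕0⊕0⊕1⊕0⊕1⊕1⊕0⊕1 = 1
p4 (pos 4,5,6,7,12,13,14,15,20,21,22,23,28,29,30,31): XOR of data positions = 0⊕0⊕1⊕0⊕0⊕0⊕1⊕1⊕1⊕1⊕0⊕1⊕0⊕0⊕1 = 1
p8 (pos 8,9,10,11,12,13,14,15,24,25,26,27,28,29,30,31): XOR of data positions = 0⊕1⊕0⊕0⊕0⊕0⊕1⊕0⊕0⊕1⊕1⊕1⊕0⊕0⊕1 = 0
p16 (pos 16,17,18,19,20,21,22,23,24,25,26,27,28,29,30,31): XOR of data positions = 1⊕0⊕0⊕1⊕1⊕1⊕0⊕0⊕0⊕1⊕1⊕1⊕0⊕0⊕1 = 0
Codeword: 0101001001000010100111000111001

0101001001000010100111000111001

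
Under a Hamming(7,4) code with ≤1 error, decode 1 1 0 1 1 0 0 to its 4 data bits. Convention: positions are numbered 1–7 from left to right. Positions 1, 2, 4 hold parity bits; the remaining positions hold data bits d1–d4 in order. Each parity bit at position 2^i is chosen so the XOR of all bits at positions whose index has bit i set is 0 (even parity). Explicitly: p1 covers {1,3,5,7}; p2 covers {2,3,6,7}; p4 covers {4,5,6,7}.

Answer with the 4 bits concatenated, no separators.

s1 (pos 1,3,5,7): 1⊕0⊕1⊕0 = 0
s2 (pos 2,3,6,7): 1⊕0⊕0⊕0 = 1
s4 (pos 4,5,6,7): 1⊕1⊕0⊕0 = 0
Syndrome s4…s1 = 010 → error at position 2.
Flip position 2: 1101100 → 1001100
Read data bits from positions 3,5,6,7: 0100

0100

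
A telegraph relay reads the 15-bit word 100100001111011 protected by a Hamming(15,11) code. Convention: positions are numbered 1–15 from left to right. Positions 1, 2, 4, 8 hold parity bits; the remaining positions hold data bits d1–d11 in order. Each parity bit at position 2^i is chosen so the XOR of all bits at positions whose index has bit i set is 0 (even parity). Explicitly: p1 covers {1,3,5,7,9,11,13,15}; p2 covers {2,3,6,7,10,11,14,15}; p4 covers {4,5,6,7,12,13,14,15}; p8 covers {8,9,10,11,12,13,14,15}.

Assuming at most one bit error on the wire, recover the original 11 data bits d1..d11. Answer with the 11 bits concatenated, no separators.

s1 (pos 1,3,5,7,9,11,13,15): 1⊕0⊕0⊕0⊕1⊕1⊕0⊕1 = 0
s2 (pos 2,3,6,7,10,11,14,15): 0⊕0⊕0⊕0⊕1⊕1⊕1⊕1 = 0
s4 (pos 4,5,6,7,12,13,14,15): 1⊕0⊕0⊕0⊕1⊕0⊕1⊕1 = 0
s8 (pos 8,9,10,11,12,13,14,15): 0⊕1⊕1⊕1⊕1⊕0⊕1⊕1 = 0
Syndrome s8…s1 = 0000 → no error.
Read data bits from positions 3,5,6,7,9,10,11,12,13,14,15: 00001111011

00001111011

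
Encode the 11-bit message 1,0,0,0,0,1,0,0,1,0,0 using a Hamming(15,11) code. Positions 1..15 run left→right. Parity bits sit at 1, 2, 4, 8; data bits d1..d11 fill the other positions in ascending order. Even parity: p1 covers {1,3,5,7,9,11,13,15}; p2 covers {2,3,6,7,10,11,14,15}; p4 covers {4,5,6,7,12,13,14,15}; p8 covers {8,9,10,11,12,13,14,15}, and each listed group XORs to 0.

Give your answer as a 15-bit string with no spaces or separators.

Place data at non-parity positions: p1 p2 1 p4 0 0 0 p8 0 1 0 0 1 0 0
p1 (pos 1,3,5,7,9,11,13,15): XOR of data positions = 1⊕0⊕0⊕0⊕0⊕1⊕0 = 0
p2 (pos 2,3,6,7,10,11,14,15): XOR of data positions = 1⊕0⊕0⊕1⊕0⊕0⊕0 = 0
p4 (pos 4,5,6,7,12,13,14,15): XOR of data positions = 0⊕0⊕0⊕0⊕1⊕0⊕0 = 1
p8 (pos 8,9,10,11,12,13,14,15): XOR of data positions = 0⊕1⊕0⊕0⊕1⊕0⊕0 = 0
Codeword: 001100000100100

001100000100100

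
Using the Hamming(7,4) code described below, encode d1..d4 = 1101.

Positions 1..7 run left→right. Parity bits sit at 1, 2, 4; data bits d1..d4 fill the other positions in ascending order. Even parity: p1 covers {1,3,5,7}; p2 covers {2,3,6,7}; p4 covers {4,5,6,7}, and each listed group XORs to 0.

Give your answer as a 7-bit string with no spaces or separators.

Place data at non-parity positions: p1 p2 1 p4 1 0 1
p1 (pos 1,3,5,7): XOR of data positions = 1⊕1⊕1 = 1
p2 (pos 2,3,6,7): XOR of data positions = 1⊕0⊕1 = 0
p4 (pos 4,5,6,7): XOR of data positions = 1⊕0⊕1 = 0
Codeword: 1010101

1010101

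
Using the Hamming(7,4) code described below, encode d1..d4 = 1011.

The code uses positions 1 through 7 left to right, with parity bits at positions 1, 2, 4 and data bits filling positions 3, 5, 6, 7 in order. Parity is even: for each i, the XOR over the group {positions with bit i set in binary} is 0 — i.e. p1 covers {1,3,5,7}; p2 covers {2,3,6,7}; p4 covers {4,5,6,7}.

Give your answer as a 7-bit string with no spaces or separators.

Place data at non-parity positions: p1 p2 1 p4 0 1 1
p1 (pos 1,3,5,7): XOR of data positions = 1⊕0⊕1 = 0
p2 (pos 2,3,6,7): XOR of data positions = 1⊕1⊕1 = 1
p4 (pos 4,5,6,7): XOR of data positions = 0⊕1⊕1 = 0
Codeword: 0110011

0110011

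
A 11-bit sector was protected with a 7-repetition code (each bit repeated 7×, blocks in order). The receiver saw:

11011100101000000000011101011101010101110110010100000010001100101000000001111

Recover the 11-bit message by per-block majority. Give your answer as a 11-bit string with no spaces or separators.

Block 1 (1101110): 5 ones → 1
Block 2 (0101000): 2 ones → 0
Block 3 (0000000): 0 ones → 0
Block 4 (1110101): 5 ones → 1
Block 5 (1101010): 4 ones → 1
Block 6 (1011101): 5 ones → 1
Block 7 (1001010): 3 ones → 0
Block 8 (0000010): 1 one → 0
Block 9 (0011001): 3 ones → 0
Block 10 (0100000): 1 one → 0
Block 11 (0001111): 4 ones → 1

10011100001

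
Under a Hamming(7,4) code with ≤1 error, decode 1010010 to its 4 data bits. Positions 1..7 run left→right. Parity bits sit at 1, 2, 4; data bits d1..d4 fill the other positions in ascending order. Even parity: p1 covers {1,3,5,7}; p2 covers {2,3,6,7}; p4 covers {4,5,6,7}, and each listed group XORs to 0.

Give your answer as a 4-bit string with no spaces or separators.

s1 (pos 1,3,5,7): 1⊕1⊕0⊕0 = 0
s2 (pos 2,3,6,7): 0⊕1⊕1⊕0 = 0
s4 (pos 4,5,6,7): 0⊕0⊕1⊕0 = 1
Syndrome s4…s1 = 100 → error at position 4.
Flip position 4: 1010010 → 1011010
Read data bits from positions 3,5,6,7: 1010

1010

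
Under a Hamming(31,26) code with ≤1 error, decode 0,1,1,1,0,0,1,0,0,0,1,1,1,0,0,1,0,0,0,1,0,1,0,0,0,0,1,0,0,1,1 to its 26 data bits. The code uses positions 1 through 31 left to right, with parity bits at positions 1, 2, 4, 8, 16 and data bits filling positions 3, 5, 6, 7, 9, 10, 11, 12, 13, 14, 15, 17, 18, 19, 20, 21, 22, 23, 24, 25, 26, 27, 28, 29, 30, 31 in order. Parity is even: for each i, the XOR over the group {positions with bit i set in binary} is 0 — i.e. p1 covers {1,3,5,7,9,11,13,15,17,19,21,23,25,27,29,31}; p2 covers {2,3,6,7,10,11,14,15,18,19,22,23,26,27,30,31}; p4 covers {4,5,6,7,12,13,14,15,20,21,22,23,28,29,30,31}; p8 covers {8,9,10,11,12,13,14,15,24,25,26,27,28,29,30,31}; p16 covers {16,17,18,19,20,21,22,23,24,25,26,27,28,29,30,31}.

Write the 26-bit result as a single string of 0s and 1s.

s1 (pos 1,3,5,7,9,11,13,15,17,19,21,23,25,27,29,31): 0⊕1⊕0⊕1⊕0⊕1⊕1⊕0⊕0⊕0⊕0⊕0⊕0⊕1⊕0⊕1 = 0
s2 (pos 2,3,6,7,10,11,14,15,18,19,22,23,26,27,30,31): 1⊕1⊕0⊕1⊕0⊕1⊕0⊕0⊕0⊕0⊕1⊕0⊕0⊕1⊕1⊕1 = 0
s4 (pos 4,5,6,7,12,13,14,15,20,21,22,23,28,29,30,31): 1⊕0⊕0⊕1⊕1⊕1⊕0⊕0⊕1⊕0⊕1⊕0⊕0⊕0⊕1⊕1 = 0
s8 (pos 8,9,10,11,12,13,14,15,24,25,26,27,28,29,30,31): 0⊕0⊕0⊕1⊕1⊕1⊕0⊕0⊕0⊕0⊕0⊕1⊕0⊕0⊕1⊕1 = 0
s16 (pos 16,17,18,19,20,21,22,23,24,25,26,27,28,29,30,31): 1⊕0⊕0⊕0⊕1⊕0⊕1⊕0⊕0⊕0⊕0⊕1⊕0⊕0⊕1⊕1 = 0
Syndrome s16…s1 = 00000 → no error.
Read data bits from positions 3,5,6,7,9,10,11,12,13,14,15,17,18,19,20,21,22,23,24,25,26,27,28,29,30,31: 10010011100000101000010011

10010011100000101000010011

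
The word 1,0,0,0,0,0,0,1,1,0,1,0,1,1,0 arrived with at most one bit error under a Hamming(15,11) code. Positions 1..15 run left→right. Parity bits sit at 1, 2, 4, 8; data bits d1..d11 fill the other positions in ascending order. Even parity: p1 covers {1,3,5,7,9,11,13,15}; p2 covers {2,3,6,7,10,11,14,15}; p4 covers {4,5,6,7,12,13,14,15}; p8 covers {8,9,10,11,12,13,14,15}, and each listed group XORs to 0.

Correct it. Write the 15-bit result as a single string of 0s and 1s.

100000001010110

s1 (pos 1,3,5,7,9,11,13,15): 1⊕0⊕0⊕0⊕1⊕1⊕1⊕0 = 0
s2 (pos 2,3,6,7,10,11,14,15): 0⊕0⊕0⊕0⊕0⊕1⊕1⊕0 = 0
s4 (pos 4,5,6,7,12,13,14,15): 0⊕0⊕0⊕0⊕0⊕1⊕1⊕0 = 0
s8 (pos 8,9,10,11,12,13,14,15): 1⊕1⊕0⊕1⊕0⊕1⊕1⊕0 = 1
Syndrome s8…s1 = 1000 → error at position 8.
Flip position 8: 100000011010110 → 100000001010110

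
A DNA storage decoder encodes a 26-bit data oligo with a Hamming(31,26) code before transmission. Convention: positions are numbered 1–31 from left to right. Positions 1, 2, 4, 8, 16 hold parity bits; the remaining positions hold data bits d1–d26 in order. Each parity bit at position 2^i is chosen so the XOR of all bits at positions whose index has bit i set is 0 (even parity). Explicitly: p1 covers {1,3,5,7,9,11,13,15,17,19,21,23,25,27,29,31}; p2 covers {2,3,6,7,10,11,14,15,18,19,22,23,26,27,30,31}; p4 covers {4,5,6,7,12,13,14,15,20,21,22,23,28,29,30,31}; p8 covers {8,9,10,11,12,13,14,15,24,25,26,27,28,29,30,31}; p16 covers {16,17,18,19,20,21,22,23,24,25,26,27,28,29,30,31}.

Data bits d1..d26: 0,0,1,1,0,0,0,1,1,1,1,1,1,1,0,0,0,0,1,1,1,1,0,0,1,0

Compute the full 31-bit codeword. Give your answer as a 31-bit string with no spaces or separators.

Place data at non-parity positions: p1 p2 0 p4 0 1 1 p8 0 0 0 1 1 1 1 p16 1 1 1 0 0 0 0 1 1 1 1 0 0 1 0
p1 (pos 1,3,5,7,9,11,13,15,17,19,21,23,25,27,29,31): XOR of data positions = 0⊕0⊕1⊕0⊕0⊕1⊕1⊕1⊕1⊕0⊕0⊕1⊕1⊕0⊕0 = 1
p2 (pos 2,3,6,7,10,11,14,15,18,19,22,23,26,27,30,31): XOR of data positions = 0⊕1⊕1⊕0⊕0⊕1⊕1⊕1⊕1⊕0⊕0⊕1⊕1⊕1⊕0 = 1
p4 (pos 4,5,6,7,12,13,14,15,20,21,22,23,28,29,30,31): XOR of data positions = 0⊕1⊕1⊕1⊕1⊕1⊕1⊕0⊕0⊕0⊕0⊕0⊕0⊕1⊕0 = 1
p8 (pos 8,9,10,11,12,13,14,15,24,25,26,27,28,29,30,31): XOR of data positions = 0⊕0⊕0⊕1⊕1⊕1⊕1⊕1⊕1⊕1⊕1⊕0⊕0⊕1⊕0 = 1
p16 (pos 16,17,18,19,20,21,22,23,24,25,26,27,28,29,30,31): XOR of data positions = 1⊕1⊕1⊕0⊕0⊕0⊕0⊕1⊕1⊕1⊕1⊕0⊕0⊕1⊕0 = 0
Codeword: 1101011100011110111000011110010

1101011100011110111000011110010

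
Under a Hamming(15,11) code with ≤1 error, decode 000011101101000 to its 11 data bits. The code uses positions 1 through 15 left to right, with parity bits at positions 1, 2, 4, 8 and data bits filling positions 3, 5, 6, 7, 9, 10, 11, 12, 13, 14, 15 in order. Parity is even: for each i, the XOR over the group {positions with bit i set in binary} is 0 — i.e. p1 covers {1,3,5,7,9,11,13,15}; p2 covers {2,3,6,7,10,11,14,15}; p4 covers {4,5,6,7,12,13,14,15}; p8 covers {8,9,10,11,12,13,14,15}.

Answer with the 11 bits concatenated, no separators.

01111111000

s1 (pos 1,3,5,7,9,11,13,15): 0⊕0⊕1⊕1⊕1⊕0⊕0⊕0 = 1
s2 (pos 2,3,6,7,10,11,14,15): 0⊕0⊕1⊕1⊕1⊕0⊕0⊕0 = 1
s4 (pos 4,5,6,7,12,13,14,15): 0⊕1⊕1⊕1⊕1⊕0⊕0⊕0 = 0
s8 (pos 8,9,10,11,12,13,14,15): 0⊕1⊕1⊕0⊕1⊕0⊕0⊕0 = 1
Syndrome s8…s1 = 1011 → error at position 11.
Flip position 11: 000011101101000 → 000011101111000
Read data bits from positions 3,5,6,7,9,10,11,12,13,14,15: 01111111000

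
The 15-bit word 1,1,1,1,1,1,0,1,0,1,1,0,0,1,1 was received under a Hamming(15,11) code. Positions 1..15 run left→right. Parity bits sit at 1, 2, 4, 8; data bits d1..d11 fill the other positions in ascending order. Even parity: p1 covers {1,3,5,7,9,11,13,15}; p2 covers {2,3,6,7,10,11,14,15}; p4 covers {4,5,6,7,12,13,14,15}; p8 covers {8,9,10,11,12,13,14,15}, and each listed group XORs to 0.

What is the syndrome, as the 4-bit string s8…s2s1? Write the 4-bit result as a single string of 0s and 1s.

1111

s1 (pos 1,3,5,7,9,11,13,15): 1⊕1⊕1⊕0⊕0⊕1⊕0⊕1 = 1
s2 (pos 2,3,6,7,10,11,14,15): 1⊕1⊕1⊕0⊕1⊕1⊕1⊕1 = 1
s4 (pos 4,5,6,7,12,13,14,15): 1⊕1⊕1⊕0⊕0⊕0⊕1⊕1 = 1
s8 (pos 8,9,10,11,12,13,14,15): 1⊕0⊕1⊕1⊕0⊕0⊕1⊕1 = 1
Syndrome s8…s1 = 1111 → error at position 15.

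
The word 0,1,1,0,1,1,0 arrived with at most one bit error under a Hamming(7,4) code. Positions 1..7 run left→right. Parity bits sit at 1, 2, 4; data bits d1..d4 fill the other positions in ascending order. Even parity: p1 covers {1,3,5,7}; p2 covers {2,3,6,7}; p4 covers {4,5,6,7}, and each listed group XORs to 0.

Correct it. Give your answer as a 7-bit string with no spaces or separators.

s1 (pos 1,3,5,7): 0⊕1⊕1⊕0 = 0
s2 (pos 2,3,6,7): 1⊕1⊕1⊕0 = 1
s4 (pos 4,5,6,7): 0⊕1⊕1⊕0 = 0
Syndrome s4…s1 = 010 → error at position 2.
Flip position 2: 0110110 → 0010110

0010110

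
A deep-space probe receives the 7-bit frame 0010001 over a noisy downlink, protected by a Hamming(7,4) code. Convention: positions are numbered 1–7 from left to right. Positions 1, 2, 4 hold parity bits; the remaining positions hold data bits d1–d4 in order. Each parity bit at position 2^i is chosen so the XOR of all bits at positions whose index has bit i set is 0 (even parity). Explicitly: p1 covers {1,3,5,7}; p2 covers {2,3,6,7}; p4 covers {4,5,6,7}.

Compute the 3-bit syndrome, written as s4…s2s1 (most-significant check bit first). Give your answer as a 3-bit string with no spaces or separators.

100

s1 (pos 1,3,5,7): 0⊕1⊕0⊕1 = 0
s2 (pos 2,3,6,7): 0⊕1⊕0⊕1 = 0
s4 (pos 4,5,6,7): 0⊕0⊕0⊕1 = 1
Syndrome s4…s1 = 100 → error at position 4.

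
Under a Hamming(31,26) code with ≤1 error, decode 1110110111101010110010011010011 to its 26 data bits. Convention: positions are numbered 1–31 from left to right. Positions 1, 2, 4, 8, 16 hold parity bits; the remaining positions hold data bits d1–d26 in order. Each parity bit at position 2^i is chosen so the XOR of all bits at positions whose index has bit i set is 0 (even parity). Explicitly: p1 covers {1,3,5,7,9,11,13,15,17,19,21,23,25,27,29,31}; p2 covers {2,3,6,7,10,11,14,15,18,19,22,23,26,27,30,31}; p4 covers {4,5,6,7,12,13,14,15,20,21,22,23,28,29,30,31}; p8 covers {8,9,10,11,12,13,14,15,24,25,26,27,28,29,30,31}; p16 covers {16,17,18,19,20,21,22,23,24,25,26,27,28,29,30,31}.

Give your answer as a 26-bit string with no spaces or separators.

11101111101110010011010011

s1 (pos 1,3,5,7,9,11,13,15,17,19,21,23,25,27,29,31): 1⊕1⊕1⊕0⊕1⊕1⊕1⊕1⊕1⊕0⊕1⊕0⊕1⊕1⊕0⊕1 = 0
s2 (pos 2,3,6,7,10,11,14,15,18,19,22,23,26,27,30,31): 1⊕1⊕1⊕0⊕1⊕1⊕0⊕1⊕1⊕0⊕0⊕0⊕0⊕1⊕1⊕1 = 0
s4 (pos 4,5,6,7,12,13,14,15,20,21,22,23,28,29,30,31): 0⊕1⊕1⊕0⊕0⊕1⊕0⊕1⊕0⊕1⊕0⊕0⊕0⊕0⊕1⊕1 = 1
s8 (pos 8,9,10,11,12,13,14,15,24,25,26,27,28,29,30,31): 1⊕1⊕1⊕1⊕0⊕1⊕0⊕1⊕1⊕1⊕0⊕1⊕0⊕0⊕1⊕1 = 1
s16 (pos 16,17,18,19,20,21,22,23,24,25,26,27,28,29,30,31): 0⊕1⊕1⊕0⊕0⊕1⊕0⊕0⊕1⊕1⊕0⊕1⊕0⊕0⊕1⊕1 = 0
Syndrome s16…s1 = 01100 → error at position 12.
Flip position 12: 1110110111101010110010011010011 → 1110110111111010110010011010011
Read data bits from positions 3,5,6,7,9,10,11,12,13,14,15,17,18,19,20,21,22,23,24,25,26,27,28,29,30,31: 11101111101110010011010011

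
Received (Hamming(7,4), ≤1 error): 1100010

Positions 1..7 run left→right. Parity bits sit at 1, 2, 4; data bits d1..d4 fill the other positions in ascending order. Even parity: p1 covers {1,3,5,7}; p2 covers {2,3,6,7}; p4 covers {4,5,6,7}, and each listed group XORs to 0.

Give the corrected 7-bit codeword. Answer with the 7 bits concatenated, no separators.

1100110

s1 (pos 1,3,5,7): 1⊕0⊕0⊕0 = 1
s2 (pos 2,3,6,7): 1⊕0⊕1⊕0 = 0
s4 (pos 4,5,6,7): 0⊕0⊕1⊕0 = 1
Syndrome s4…s1 = 101 → error at position 5.
Flip position 5: 1100010 → 1100110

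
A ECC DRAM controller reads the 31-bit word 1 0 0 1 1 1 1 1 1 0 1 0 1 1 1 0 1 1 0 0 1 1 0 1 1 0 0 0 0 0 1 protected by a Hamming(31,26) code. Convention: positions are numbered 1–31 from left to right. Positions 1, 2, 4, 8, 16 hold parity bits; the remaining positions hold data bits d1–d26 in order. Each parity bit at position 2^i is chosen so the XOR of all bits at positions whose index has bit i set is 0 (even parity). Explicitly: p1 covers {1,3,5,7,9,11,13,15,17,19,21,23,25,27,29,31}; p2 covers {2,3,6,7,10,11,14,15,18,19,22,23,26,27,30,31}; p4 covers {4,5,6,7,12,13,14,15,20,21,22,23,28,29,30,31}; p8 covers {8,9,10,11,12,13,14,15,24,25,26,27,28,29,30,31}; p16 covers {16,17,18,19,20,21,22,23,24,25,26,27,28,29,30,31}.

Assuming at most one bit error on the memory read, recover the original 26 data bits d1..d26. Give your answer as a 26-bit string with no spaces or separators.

01111010111110011010000001

s1 (pos 1,3,5,7,9,11,13,15,17,19,21,23,25,27,29,31): 1⊕0⊕1⊕1⊕1⊕1⊕1⊕1⊕1⊕0⊕1⊕0⊕1⊕0⊕0⊕1 = 1
s2 (pos 2,3,6,7,10,11,14,15,18,19,22,23,26,27,30,31): 0⊕0⊕1⊕1⊕0⊕1⊕1⊕1⊕1⊕0⊕1⊕0⊕0⊕0⊕0⊕1 = 0
s4 (pos 4,5,6,7,12,13,14,15,20,21,22,23,28,29,30,31): 1⊕1⊕1⊕1⊕0⊕1⊕1⊕1⊕0⊕1⊕1⊕0⊕0⊕0⊕0⊕1 = 0
s8 (pos 8,9,10,11,12,13,14,15,24,25,26,27,28,29,30,31): 1⊕1⊕0⊕1⊕0⊕1⊕1⊕1⊕1⊕1⊕0⊕0⊕0⊕0⊕0⊕1 = 1
s16 (pos 16,17,18,19,20,21,22,23,24,25,26,27,28,29,30,31): 0⊕1⊕1⊕0⊕0⊕1⊕1⊕0⊕1⊕1⊕0⊕0⊕0⊕0⊕0⊕1 = 1
Syndrome s16…s1 = 11001 → error at position 25.
Flip position 25: 1001111110101110110011011000001 → 1001111110101110110011010000001
Read data bits from positions 3,5,6,7,9,10,11,12,13,14,15,17,18,19,20,21,22,23,24,25,26,27,28,29,30,31: 01111010111110011010000001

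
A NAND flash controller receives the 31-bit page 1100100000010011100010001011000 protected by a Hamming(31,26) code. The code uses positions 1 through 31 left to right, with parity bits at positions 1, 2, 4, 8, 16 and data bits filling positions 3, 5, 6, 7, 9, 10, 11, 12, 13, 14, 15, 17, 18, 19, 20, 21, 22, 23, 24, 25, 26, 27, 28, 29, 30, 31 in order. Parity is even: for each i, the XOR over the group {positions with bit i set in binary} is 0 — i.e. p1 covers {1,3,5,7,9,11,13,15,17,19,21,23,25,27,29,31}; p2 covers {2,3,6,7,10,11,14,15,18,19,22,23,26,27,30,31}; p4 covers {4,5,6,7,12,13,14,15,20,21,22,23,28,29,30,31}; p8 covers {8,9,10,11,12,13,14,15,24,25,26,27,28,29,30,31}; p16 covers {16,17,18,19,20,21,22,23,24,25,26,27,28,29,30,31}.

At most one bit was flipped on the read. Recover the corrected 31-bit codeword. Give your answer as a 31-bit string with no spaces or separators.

s1 (pos 1,3,5,7,9,11,13,15,17,19,21,23,25,27,29,31): 1⊕0⊕1⊕0⊕0⊕0⊕0⊕1⊕1⊕0⊕1⊕0⊕1⊕1⊕0⊕0 = 1
s2 (pos 2,3,6,7,10,11,14,15,18,19,22,23,26,27,30,31): 1⊕0⊕0⊕0⊕0⊕0⊕0⊕1⊕0⊕0⊕0⊕0⊕0⊕1⊕0⊕0 = 1
s4 (pos 4,5,6,7,12,13,14,15,20,21,22,23,28,29,30,31): 0⊕1⊕0⊕0⊕1⊕0⊕0⊕1⊕0⊕1⊕0⊕0⊕1⊕0⊕0⊕0 = 1
s8 (pos 8,9,10,11,12,13,14,15,24,25,26,27,28,29,30,31): 0⊕0⊕0⊕0⊕1⊕0⊕0⊕1⊕0⊕1⊕0⊕1⊕1⊕0⊕0⊕0 = 1
s16 (pos 16,17,18,19,20,21,22,23,24,25,26,27,28,29,30,31): 1⊕1⊕0⊕0⊕0⊕1⊕0⊕0⊕0⊕1⊕0⊕1⊕1⊕0⊕0⊕0 = 0
Syndrome s16…s1 = 01111 → error at position 15.
Flip position 15: 1100100000010011100010001011000 → 1100100000010001100010001011000

1100100000010001100010001011000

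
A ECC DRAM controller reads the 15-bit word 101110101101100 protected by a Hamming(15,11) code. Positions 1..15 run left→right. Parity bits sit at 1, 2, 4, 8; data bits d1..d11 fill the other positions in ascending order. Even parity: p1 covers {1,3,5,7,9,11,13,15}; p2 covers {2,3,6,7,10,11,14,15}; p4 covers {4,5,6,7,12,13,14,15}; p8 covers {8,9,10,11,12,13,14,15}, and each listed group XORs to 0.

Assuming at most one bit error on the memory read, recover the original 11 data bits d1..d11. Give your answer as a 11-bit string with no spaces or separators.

11111101100

s1 (pos 1,3,5,7,9,11,13,15): 1⊕1⊕1⊕1⊕1⊕0⊕1⊕0 = 0
s2 (pos 2,3,6,7,10,11,14,15): 0⊕1⊕0⊕1⊕1⊕0⊕0⊕0 = 1
s4 (pos 4,5,6,7,12,13,14,15): 1⊕1⊕0⊕1⊕1⊕1⊕0⊕0 = 1
s8 (pos 8,9,10,11,12,13,14,15): 0⊕1⊕1⊕0⊕1⊕1⊕0⊕0 = 0
Syndrome s8…s1 = 0110 → error at position 6.
Flip position 6: 101110101101100 → 101111101101100
Read data bits from positions 3,5,6,7,9,10,11,12,13,14,15: 11111101100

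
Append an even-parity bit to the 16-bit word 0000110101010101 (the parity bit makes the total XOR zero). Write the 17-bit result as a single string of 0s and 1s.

00001101010101011

XOR of the 16 data bits: 0⊕0⊕0⊕0⊕1⊕1⊕0⊕1⊕0⊕1⊕0⊕1⊕0⊕1⊕0⊕1 = 1
Parity bit = 1 (so all 17 bits XOR to 0).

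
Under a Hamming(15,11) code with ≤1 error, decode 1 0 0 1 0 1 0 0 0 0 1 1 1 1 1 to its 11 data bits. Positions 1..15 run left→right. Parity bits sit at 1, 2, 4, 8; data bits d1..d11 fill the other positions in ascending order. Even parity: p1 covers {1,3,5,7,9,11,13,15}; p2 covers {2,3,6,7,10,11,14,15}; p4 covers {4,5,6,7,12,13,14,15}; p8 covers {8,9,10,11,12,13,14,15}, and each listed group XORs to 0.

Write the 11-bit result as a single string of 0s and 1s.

00100011111

s1 (pos 1,3,5,7,9,11,13,15): 1⊕0⊕0⊕0⊕0⊕1⊕1⊕1 = 0
s2 (pos 2,3,6,7,10,11,14,15): 0⊕0⊕1⊕0⊕0⊕1⊕1⊕1 = 0
s4 (pos 4,5,6,7,12,13,14,15): 1⊕0⊕1⊕0⊕1⊕1⊕1⊕1 = 0
s8 (pos 8,9,10,11,12,13,14,15): 0⊕0⊕0⊕1⊕1⊕1⊕1⊕1 = 1
Syndrome s8…s1 = 1000 → error at position 8.
Flip position 8: 100101000011111 → 100101010011111
Read data bits from positions 3,5,6,7,9,10,11,12,13,14,15: 00100011111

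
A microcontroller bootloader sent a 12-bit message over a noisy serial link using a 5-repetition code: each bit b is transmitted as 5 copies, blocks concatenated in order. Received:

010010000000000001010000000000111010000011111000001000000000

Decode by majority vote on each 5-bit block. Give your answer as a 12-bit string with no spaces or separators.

000000101000

Block 1 (01001): 2 ones → 0
Block 2 (00000): 0 ones → 0
Block 3 (00000): 0 ones → 0
Block 4 (00101): 2 ones → 0
Block 5 (00000): 0 ones → 0
Block 6 (00000): 0 ones → 0
Block 7 (11101): 4 ones → 1
Block 8 (00000): 0 ones → 0
Block 9 (11111): 5 ones → 1
Block 10 (00000): 0 ones → 0
Block 11 (10000): 1 one → 0
Block 12 (00000): 0 ones → 0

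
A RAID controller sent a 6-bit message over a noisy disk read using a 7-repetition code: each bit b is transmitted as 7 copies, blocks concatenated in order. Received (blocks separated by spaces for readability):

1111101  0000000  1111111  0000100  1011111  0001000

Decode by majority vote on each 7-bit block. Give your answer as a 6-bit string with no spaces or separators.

Block 1 (1111101): 6 ones → 1
Block 2 (0000000): 0 ones → 0
Block 3 (1111111): 7 ones → 1
Block 4 (0000100): 1 one → 0
Block 5 (1011111): 6 ones → 1
Block 6 (0001000): 1 one → 0

101010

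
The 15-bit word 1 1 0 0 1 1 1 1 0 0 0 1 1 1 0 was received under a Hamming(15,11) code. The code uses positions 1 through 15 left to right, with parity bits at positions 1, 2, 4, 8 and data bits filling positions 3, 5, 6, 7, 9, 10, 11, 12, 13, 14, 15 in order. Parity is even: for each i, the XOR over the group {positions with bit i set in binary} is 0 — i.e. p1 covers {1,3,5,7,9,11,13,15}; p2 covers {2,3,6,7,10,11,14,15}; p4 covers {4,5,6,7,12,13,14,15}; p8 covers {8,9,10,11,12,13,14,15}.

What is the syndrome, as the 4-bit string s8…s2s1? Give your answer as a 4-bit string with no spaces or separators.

s1 (pos 1,3,5,7,9,11,13,15): 1⊕0⊕1⊕1⊕0⊕0⊕1⊕0 = 0
s2 (pos 2,3,6,7,10,11,14,15): 1⊕0⊕1⊕1⊕0⊕0⊕1⊕0 = 0
s4 (pos 4,5,6,7,12,13,14,15): 0⊕1⊕1⊕1⊕1⊕1⊕1⊕0 = 0
s8 (pos 8,9,10,11,12,13,14,15): 1⊕0⊕0⊕0⊕1⊕1⊕1⊕0 = 0
Syndrome s8…s1 = 0000 → no error.

0000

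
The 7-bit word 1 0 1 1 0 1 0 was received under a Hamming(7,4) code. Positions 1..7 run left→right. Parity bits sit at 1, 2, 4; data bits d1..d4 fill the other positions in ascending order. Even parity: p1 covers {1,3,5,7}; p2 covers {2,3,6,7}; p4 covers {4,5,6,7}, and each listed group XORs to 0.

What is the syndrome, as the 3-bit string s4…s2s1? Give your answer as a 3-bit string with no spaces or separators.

s1 (pos 1,3,5,7): 1⊕1⊕0⊕0 = 0
s2 (pos 2,3,6,7): 0⊕1⊕1⊕0 = 0
s4 (pos 4,5,6,7): 1⊕0⊕1⊕0 = 0
Syndrome s4…s1 = 000 → no error.

000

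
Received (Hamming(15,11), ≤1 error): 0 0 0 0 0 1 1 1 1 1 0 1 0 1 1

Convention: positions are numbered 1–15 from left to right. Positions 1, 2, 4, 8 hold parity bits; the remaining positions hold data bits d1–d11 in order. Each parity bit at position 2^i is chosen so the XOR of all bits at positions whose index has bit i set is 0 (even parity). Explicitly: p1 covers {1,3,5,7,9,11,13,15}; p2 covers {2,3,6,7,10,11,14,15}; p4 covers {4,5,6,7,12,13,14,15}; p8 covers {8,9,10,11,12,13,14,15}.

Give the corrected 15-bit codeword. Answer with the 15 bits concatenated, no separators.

000001011101011

s1 (pos 1,3,5,7,9,11,13,15): 0⊕0⊕0⊕1⊕1⊕0⊕0⊕1 = 1
s2 (pos 2,3,6,7,10,11,14,15): 0⊕0⊕1⊕1⊕1⊕0⊕1⊕1 = 1
s4 (pos 4,5,6,7,12,13,14,15): 0⊕0⊕1⊕1⊕1⊕0⊕1⊕1 = 1
s8 (pos 8,9,10,11,12,13,14,15): 1⊕1⊕1⊕0⊕1⊕0⊕1⊕1 = 0
Syndrome s8…s1 = 0111 → error at position 7.
Flip position 7: 000001111101011 → 000001011101011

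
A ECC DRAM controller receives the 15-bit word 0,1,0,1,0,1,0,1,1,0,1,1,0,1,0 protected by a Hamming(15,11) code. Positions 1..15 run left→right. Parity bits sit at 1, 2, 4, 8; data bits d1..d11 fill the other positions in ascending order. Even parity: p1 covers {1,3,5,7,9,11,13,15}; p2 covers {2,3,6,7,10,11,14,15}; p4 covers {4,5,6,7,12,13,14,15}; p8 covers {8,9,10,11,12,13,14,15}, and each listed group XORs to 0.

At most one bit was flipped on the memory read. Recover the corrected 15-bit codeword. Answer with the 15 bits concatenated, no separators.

s1 (pos 1,3,5,7,9,11,13,15): 0⊕0⊕0⊕0⊕1⊕1⊕0⊕0 = 0
s2 (pos 2,3,6,7,10,11,14,15): 1⊕0⊕1⊕0⊕0⊕1⊕1⊕0 = 0
s4 (pos 4,5,6,7,12,13,14,15): 1⊕0⊕1⊕0⊕1⊕0⊕1⊕0 = 0
s8 (pos 8,9,10,11,12,13,14,15): 1⊕1⊕0⊕1⊕1⊕0⊕1⊕0 = 1
Syndrome s8…s1 = 1000 → error at position 8.
Flip position 8: 010101011011010 → 010101001011010

010101001011010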